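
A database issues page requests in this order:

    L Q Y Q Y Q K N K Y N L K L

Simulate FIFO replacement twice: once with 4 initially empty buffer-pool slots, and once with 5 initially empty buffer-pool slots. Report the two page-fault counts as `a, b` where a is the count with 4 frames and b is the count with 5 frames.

6, 5

4 frames: F F F . . . F F . . . F . . → 6 faults.
5 frames: F F F . . . F F . . . . . . → 5 faults.
5 < 6: adding a frame reduced faults, as is typical.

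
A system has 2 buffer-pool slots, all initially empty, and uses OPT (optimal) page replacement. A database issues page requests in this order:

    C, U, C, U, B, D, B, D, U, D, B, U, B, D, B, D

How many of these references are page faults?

7

C → miss, frames (C)
U → miss, frames (C U)
C → hit
U → hit
B → miss, evict C, frames (U B)
D → miss, evict U, frames (B D)
B → hit
D → hit
U → miss, evict B, frames (D U)
D → hit
B → miss, evict D, frames (U B)
U → hit
B → hit
D → miss, evict U, frames (B D)
B → hit
D → hit
Page faults: 7.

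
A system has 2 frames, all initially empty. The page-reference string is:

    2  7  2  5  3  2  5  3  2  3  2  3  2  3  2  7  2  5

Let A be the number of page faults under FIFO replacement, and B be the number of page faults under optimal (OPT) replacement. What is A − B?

Under FIFO: F F . F F F F F F . . . . . . F . F → 10 faults.
Under OPT: F F . F F . F . F . . . . . . F . F → 8 faults.
A − B = 10 − 8 = 2.

2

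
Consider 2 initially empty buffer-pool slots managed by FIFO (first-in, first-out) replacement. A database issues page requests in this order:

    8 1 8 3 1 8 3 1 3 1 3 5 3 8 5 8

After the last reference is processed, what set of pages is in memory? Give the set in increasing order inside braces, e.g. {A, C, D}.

{5, 8}

8 -> fault, frames (8)
1 -> fault, frames (8 1)
8 -> hit
3 -> fault, evict 8, frames (1 3)
1 -> hit
8 -> fault, evict 1, frames (3 8)
3 -> hit
1 -> fault, evict 3, frames (8 1)
3 -> fault, evict 8, frames (1 3)
1 -> hit
3 -> hit
5 -> fault, evict 1, frames (3 5)
3 -> hit
8 -> fault, evict 3, frames (5 8)
5 -> hit
8 -> hit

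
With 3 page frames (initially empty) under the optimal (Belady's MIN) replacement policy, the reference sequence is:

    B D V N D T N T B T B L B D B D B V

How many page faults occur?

B → fault, frames {B}
D → fault, frames {B,D}
V → fault, frames {B,D,V}
N → fault, evict V, frames {B,D,N}
D → hit
T → fault, evict D, frames {B,N,T}
N → hit
T → hit
B → hit
T → hit
B → hit
L → fault, evict T, frames {B,N,L}
B → hit
D → fault, evict L, frames {B,N,D}
B → hit
D → hit
B → hit
V → fault, evict D, frames {B,N,V}
Page faults: 8.

8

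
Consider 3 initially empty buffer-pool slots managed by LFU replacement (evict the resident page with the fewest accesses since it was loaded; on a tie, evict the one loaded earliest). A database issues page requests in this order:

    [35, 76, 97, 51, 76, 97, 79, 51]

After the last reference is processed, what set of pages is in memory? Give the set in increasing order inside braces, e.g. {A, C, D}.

35: miss, frames {35}
76: miss, frames {35,76}
97: miss, frames {35,76,97}
51: miss, evict 35, frames {76,97,51}
76: hit
97: hit
79: miss, evict 51, frames {76,97,79}
51: miss, evict 79, frames {76,97,51}

{51, 76, 97}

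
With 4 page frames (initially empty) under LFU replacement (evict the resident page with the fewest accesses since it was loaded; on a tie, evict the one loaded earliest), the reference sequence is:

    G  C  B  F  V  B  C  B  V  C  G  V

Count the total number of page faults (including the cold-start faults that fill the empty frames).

6

G: miss, frames (G)
C: miss, frames (G C)
B: miss, frames (G C B)
F: miss, frames (G C B F)
V: miss, evict G, frames (C B F V)
B: hit
C: hit
B: hit
V: hit
C: hit
G: miss, evict F, frames (C B V G)
V: hit
Page faults: 6.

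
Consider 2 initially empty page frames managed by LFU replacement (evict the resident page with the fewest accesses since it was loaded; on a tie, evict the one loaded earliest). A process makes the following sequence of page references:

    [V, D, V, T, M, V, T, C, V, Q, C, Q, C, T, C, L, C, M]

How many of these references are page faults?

15

V: fault, frames [V]
D: fault, frames [V, D]
V: hit
T: fault, evict D, frames [V, T]
M: fault, evict T, frames [V, M]
V: hit
T: fault, evict M, frames [V, T]
C: fault, evict T, frames [V, C]
V: hit
Q: fault, evict C, frames [V, Q]
C: fault, evict Q, frames [V, C]
Q: fault, evict C, frames [V, Q]
C: fault, evict Q, frames [V, C]
T: fault, evict C, frames [V, T]
C: fault, evict T, frames [V, C]
L: fault, evict C, frames [V, L]
C: fault, evict L, frames [V, C]
M: fault, evict C, frames [V, M]
Page faults: 15.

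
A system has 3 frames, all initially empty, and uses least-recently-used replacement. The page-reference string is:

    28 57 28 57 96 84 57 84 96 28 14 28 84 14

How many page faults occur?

28: miss, frames [28]
57: miss, frames [28, 57]
28: hit
57: hit
96: miss, frames [28, 57, 96]
84: miss, evict 28, frames [57, 96, 84]
57: hit
84: hit
96: hit
28: miss, evict 57, frames [84, 96, 28]
14: miss, evict 84, frames [96, 28, 14]
28: hit
84: miss, evict 96, frames [14, 28, 84]
14: hit
Page faults: 7.

7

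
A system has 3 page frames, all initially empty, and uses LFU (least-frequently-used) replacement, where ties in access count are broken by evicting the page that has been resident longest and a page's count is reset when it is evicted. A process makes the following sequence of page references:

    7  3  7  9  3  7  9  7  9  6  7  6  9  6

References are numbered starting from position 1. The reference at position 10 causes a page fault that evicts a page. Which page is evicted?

3

pos 1: 7 → fault, frames [7]
pos 2: 3 → fault, frames [7, 3]
pos 3: 7 → hit
pos 4: 9 → fault, frames [7, 3, 9]
pos 5: 3 → hit
pos 6: 7 → hit
pos 7: 9 → hit
pos 8: 7 → hit
pos 9: 9 → hit
pos 10: 6 → fault, evict 3, frames [7, 9, 6]
At position 10, page 3 is evicted.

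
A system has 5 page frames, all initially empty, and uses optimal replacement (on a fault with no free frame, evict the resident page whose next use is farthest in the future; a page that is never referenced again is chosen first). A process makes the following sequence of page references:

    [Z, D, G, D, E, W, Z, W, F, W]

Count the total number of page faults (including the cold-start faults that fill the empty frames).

6

Z -> fault, frames [Z]
D -> fault, frames [Z, D]
G -> fault, frames [Z, D, G]
D -> hit
E -> fault, frames [Z, D, G, E]
W -> fault, frames [Z, D, G, E, W]
Z -> hit
W -> hit
F -> fault, evict E, frames [Z, D, G, W, F]
W -> hit
Page faults: 6.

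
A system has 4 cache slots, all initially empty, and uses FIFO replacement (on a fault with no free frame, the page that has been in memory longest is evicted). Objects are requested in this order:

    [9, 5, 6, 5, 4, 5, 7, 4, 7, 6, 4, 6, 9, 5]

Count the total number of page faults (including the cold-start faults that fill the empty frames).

7

9: miss, frames [9]
5: miss, frames [9, 5]
6: miss, frames [9, 5, 6]
5: hit
4: miss, frames [9, 5, 6, 4]
5: hit
7: miss, evict 9, frames [5, 6, 4, 7]
4: hit
7: hit
6: hit
4: hit
6: hit
9: miss, evict 5, frames [6, 4, 7, 9]
5: miss, evict 6, frames [4, 7, 9, 5]
Page faults: 7.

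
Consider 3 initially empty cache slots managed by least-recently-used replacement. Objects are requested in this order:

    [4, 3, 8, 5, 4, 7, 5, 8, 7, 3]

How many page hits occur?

2

4 -> miss, frames {4}
3 -> miss, frames {4,3}
8 -> miss, frames {4,3,8}
5 -> miss, evict 4, frames {3,8,5}
4 -> miss, evict 3, frames {8,5,4}
7 -> miss, evict 8, frames {5,4,7}
5 -> hit
8 -> miss, evict 4, frames {7,5,8}
7 -> hit
3 -> miss, evict 5, frames {8,7,3}
Hits: 2.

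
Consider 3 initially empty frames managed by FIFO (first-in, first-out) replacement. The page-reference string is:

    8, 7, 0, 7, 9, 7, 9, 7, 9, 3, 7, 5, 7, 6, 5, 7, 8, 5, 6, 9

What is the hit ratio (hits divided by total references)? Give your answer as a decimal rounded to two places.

8: miss, frames (8)
7: miss, frames (8 7)
0: miss, frames (8 7 0)
7: hit
9: miss, evict 8, frames (7 0 9)
7: hit
9: hit
7: hit
9: hit
3: miss, evict 7, frames (0 9 3)
7: miss, evict 0, frames (9 3 7)
5: miss, evict 9, frames (3 7 5)
7: hit
6: miss, evict 3, frames (7 5 6)
5: hit
7: hit
8: miss, evict 7, frames (5 6 8)
5: hit
6: hit
9: miss, evict 5, frames (6 8 9)
Hits: 10 of 20 references → 10/20 = 0.5000.

0.50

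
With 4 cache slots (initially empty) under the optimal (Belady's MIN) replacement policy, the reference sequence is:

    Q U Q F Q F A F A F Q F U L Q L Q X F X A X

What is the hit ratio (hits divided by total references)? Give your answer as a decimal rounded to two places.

0.73

Q -> fault, frames (Q)
U -> fault, frames (Q U)
Q -> hit
F -> fault, frames (Q U F)
Q -> hit
F -> hit
A -> fault, frames (Q U F A)
F -> hit
A -> hit
F -> hit
Q -> hit
F -> hit
U -> hit
L -> fault, evict U, frames (Q F A L)
Q -> hit
L -> hit
Q -> hit
X -> fault, evict L, frames (Q F A X)
F -> hit
X -> hit
A -> hit
X -> hit
Hits: 16 of 22 references → 16/22 = 0.7273.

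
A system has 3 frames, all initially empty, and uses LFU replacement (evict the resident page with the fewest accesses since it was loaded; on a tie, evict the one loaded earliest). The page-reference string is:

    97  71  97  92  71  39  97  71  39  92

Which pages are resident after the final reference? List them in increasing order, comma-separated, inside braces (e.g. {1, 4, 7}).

{71, 92, 97}

97 → fault, frames (97)
71 → fault, frames (97 71)
97 → hit
92 → fault, frames (97 71 92)
71 → hit
39 → fault, evict 92, frames (97 71 39)
97 → hit
71 → hit
39 → hit
92 → fault, evict 39, frames (97 71 92)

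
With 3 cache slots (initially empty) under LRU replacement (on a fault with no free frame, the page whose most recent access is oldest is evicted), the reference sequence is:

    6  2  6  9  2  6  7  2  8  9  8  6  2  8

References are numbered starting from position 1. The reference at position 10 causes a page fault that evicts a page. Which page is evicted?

pos 1: 6 → miss, frames [6]
pos 2: 2 → miss, frames [6, 2]
pos 3: 6 → hit
pos 4: 9 → miss, frames [2, 6, 9]
pos 5: 2 → hit
pos 6: 6 → hit
pos 7: 7 → miss, evict 9, frames [2, 6, 7]
pos 8: 2 → hit
pos 9: 8 → miss, evict 6, frames [7, 2, 8]
pos 10: 9 → miss, evict 7, frames [2, 8, 9]
At position 10, page 7 is evicted.

7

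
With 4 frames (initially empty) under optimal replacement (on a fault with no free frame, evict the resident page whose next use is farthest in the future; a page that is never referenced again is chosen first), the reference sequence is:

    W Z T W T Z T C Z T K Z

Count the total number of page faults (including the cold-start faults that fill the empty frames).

5

W → fault, frames {W}
Z → fault, frames {W,Z}
T → fault, frames {W,Z,T}
W → hit
T → hit
Z → hit
T → hit
C → fault, frames {W,Z,T,C}
Z → hit
T → hit
K → fault, evict C, frames {W,Z,T,K}
Z → hit
Page faults: 5.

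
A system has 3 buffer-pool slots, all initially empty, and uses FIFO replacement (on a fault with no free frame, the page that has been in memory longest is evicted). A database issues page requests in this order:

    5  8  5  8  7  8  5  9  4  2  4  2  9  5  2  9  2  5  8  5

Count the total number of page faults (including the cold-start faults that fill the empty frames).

9

5: fault, frames (5)
8: fault, frames (5 8)
5: hit
8: hit
7: fault, frames (5 8 7)
8: hit
5: hit
9: fault, evict 5, frames (8 7 9)
4: fault, evict 8, frames (7 9 4)
2: fault, evict 7, frames (9 4 2)
4: hit
2: hit
9: hit
5: fault, evict 9, frames (4 2 5)
2: hit
9: fault, evict 4, frames (2 5 9)
2: hit
5: hit
8: fault, evict 2, frames (5 9 8)
5: hit
Page faults: 9.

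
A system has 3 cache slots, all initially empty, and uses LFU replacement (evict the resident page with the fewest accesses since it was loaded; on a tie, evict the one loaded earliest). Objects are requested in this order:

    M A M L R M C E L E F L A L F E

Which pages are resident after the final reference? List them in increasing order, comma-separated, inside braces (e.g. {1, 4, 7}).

M: miss, frames [M]
A: miss, frames [M, A]
M: hit
L: miss, frames [M, A, L]
R: miss, evict A, frames [M, L, R]
M: hit
C: miss, evict L, frames [M, R, C]
E: miss, evict R, frames [M, C, E]
L: miss, evict C, frames [M, E, L]
E: hit
F: miss, evict L, frames [M, E, F]
L: miss, evict F, frames [M, E, L]
A: miss, evict L, frames [M, E, A]
L: miss, evict A, frames [M, E, L]
F: miss, evict L, frames [M, E, F]
E: hit

{E, F, M}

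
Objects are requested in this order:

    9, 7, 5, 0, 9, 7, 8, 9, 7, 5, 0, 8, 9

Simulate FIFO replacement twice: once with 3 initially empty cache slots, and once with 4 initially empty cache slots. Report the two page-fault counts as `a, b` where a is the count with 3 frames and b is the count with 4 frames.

3 frames: F F F F F F F . . F F . F → 10 faults.
4 frames: F F F F . . F F F F F F F → 11 faults.
11 > 10: adding a frame increased faults — Belady's anomaly.

10, 11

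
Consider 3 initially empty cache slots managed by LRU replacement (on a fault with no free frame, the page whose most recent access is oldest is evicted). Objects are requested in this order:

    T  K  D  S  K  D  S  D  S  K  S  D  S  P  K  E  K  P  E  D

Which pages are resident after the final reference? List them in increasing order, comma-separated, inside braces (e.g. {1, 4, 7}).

{D, E, P}

T -> fault, frames (T)
K -> fault, frames (T K)
D -> fault, frames (T K D)
S -> fault, evict T, frames (K D S)
K -> hit
D -> hit
S -> hit
D -> hit
S -> hit
K -> hit
S -> hit
D -> hit
S -> hit
P -> fault, evict K, frames (D S P)
K -> fault, evict D, frames (S P K)
E -> fault, evict S, frames (P K E)
K -> hit
P -> hit
E -> hit
D -> fault, evict K, frames (P E D)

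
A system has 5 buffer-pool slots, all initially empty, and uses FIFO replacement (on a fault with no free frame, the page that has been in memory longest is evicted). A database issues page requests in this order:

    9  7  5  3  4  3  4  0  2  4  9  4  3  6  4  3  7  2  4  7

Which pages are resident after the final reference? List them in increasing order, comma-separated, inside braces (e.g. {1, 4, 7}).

9 → fault, frames (9)
7 → fault, frames (9 7)
5 → fault, frames (9 7 5)
3 → fault, frames (9 7 5 3)
4 → fault, frames (9 7 5 3 4)
3 → hit
4 → hit
0 → fault, evict 9, frames (7 5 3 4 0)
2 → fault, evict 7, frames (5 3 4 0 2)
4 → hit
9 → fault, evict 5, frames (3 4 0 2 9)
4 → hit
3 → hit
6 → fault, evict 3, frames (4 0 2 9 6)
4 → hit
3 → fault, evict 4, frames (0 2 9 6 3)
7 → fault, evict 0, frames (2 9 6 3 7)
2 → hit
4 → fault, evict 2, frames (9 6 3 7 4)
7 → hit

{3, 4, 6, 7, 9}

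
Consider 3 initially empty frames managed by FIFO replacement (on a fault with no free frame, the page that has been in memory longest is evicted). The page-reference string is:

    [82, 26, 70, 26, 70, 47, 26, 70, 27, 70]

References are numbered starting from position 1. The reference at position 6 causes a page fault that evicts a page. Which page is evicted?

pos 1: 82 → fault, frames (82)
pos 2: 26 → fault, frames (82 26)
pos 3: 70 → fault, frames (82 26 70)
pos 4: 26 → hit
pos 5: 70 → hit
pos 6: 47 → fault, evict 82, frames (26 70 47)
At position 6, page 82 is evicted.

82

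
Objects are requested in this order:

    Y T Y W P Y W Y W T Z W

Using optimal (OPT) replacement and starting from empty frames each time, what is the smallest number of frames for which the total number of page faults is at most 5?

f=1: 12 faults
f=2: 7 faults
f=3: 6 faults
f=4: 5 faults
f=5: 5 faults
Smallest f with faults ≤ 5 is 4.

4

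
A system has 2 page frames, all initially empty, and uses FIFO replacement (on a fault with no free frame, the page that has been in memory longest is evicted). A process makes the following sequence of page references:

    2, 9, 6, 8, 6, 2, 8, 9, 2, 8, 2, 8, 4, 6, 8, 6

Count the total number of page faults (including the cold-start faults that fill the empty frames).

11

2: miss, frames [2]
9: miss, frames [2, 9]
6: miss, evict 2, frames [9, 6]
8: miss, evict 9, frames [6, 8]
6: hit
2: miss, evict 6, frames [8, 2]
8: hit
9: miss, evict 8, frames [2, 9]
2: hit
8: miss, evict 2, frames [9, 8]
2: miss, evict 9, frames [8, 2]
8: hit
4: miss, evict 8, frames [2, 4]
6: miss, evict 2, frames [4, 6]
8: miss, evict 4, frames [6, 8]
6: hit
Page faults: 11.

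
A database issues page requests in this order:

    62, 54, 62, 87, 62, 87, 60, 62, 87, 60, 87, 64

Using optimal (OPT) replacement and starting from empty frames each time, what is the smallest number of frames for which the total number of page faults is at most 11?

2

f=1: 12 faults
f=2: 6 faults
f=3: 5 faults
f=4: 5 faults
f=5: 5 faults
Smallest f with faults ≤ 11 is 2.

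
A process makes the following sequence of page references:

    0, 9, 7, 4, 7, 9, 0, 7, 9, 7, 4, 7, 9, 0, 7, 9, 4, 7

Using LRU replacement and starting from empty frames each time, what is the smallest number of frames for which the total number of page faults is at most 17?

2

f=1: 18 faults
f=2: 15 faults
f=3: 8 faults
f=4: 4 faults
Smallest f with faults ≤ 17 is 2.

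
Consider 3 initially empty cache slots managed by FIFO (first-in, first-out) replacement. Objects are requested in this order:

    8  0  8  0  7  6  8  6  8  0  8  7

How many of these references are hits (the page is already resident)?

8 -> fault, frames {8}
0 -> fault, frames {8,0}
8 -> hit
0 -> hit
7 -> fault, frames {8,0,7}
6 -> fault, evict 8, frames {0,7,6}
8 -> fault, evict 0, frames {7,6,8}
6 -> hit
8 -> hit
0 -> fault, evict 7, frames {6,8,0}
8 -> hit
7 -> fault, evict 6, frames {8,0,7}
Hits: 5.

5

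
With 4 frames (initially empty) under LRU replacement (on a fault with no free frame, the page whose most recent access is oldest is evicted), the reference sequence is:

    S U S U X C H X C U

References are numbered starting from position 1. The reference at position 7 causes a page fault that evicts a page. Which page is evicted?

S

pos 1: S → miss, frames (S)
pos 2: U → miss, frames (S U)
pos 3: S → hit
pos 4: U → hit
pos 5: X → miss, frames (S U X)
pos 6: C → miss, frames (S U X C)
pos 7: H → miss, evict S, frames (U X C H)
At position 7, page S is evicted.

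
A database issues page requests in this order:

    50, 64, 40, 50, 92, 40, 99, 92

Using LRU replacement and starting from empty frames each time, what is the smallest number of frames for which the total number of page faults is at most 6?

3

f=1: 8 faults
f=2: 8 faults
f=3: 5 faults
f=4: 5 faults
f=5: 5 faults
Smallest f with faults ≤ 6 is 3.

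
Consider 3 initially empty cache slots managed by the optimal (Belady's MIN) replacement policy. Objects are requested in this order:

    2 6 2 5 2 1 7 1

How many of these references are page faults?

5

2: fault, frames {2}
6: fault, frames {2,6}
2: hit
5: fault, frames {2,6,5}
2: hit
1: fault, evict 5, frames {2,6,1}
7: fault, evict 6, frames {2,1,7}
1: hit
Page faults: 5.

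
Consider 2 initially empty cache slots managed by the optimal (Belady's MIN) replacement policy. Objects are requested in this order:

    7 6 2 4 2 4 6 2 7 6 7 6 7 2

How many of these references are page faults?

7: fault, frames {7}
6: fault, frames {7,6}
2: fault, evict 7, frames {6,2}
4: fault, evict 6, frames {2,4}
2: hit
4: hit
6: fault, evict 4, frames {2,6}
2: hit
7: fault, evict 2, frames {6,7}
6: hit
7: hit
6: hit
7: hit
2: fault, evict 7, frames {6,2}
Page faults: 7.

7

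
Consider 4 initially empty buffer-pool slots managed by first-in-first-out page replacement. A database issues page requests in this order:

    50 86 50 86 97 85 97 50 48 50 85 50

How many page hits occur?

50 -> miss, frames (50)
86 -> miss, frames (50 86)
50 -> hit
86 -> hit
97 -> miss, frames (50 86 97)
85 -> miss, frames (50 86 97 85)
97 -> hit
50 -> hit
48 -> miss, evict 50, frames (86 97 85 48)
50 -> miss, evict 86, frames (97 85 48 50)
85 -> hit
50 -> hit
Hits: 6.

6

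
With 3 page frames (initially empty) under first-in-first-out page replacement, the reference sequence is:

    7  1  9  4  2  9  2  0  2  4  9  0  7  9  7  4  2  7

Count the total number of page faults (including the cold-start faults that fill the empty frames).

10

7 → fault, frames {7}
1 → fault, frames {7,1}
9 → fault, frames {7,1,9}
4 → fault, evict 7, frames {1,9,4}
2 → fault, evict 1, frames {9,4,2}
9 → hit
2 → hit
0 → fault, evict 9, frames {4,2,0}
2 → hit
4 → hit
9 → fault, evict 4, frames {2,0,9}
0 → hit
7 → fault, evict 2, frames {0,9,7}
9 → hit
7 → hit
4 → fault, evict 0, frames {9,7,4}
2 → fault, evict 9, frames {7,4,2}
7 → hit
Page faults: 10.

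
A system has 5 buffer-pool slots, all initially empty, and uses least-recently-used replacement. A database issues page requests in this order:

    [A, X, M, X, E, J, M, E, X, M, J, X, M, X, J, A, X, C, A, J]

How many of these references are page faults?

A → miss, frames (A)
X → miss, frames (A X)
M → miss, frames (A X M)
X → hit
E → miss, frames (A M X E)
J → miss, frames (A M X E J)
M → hit
E → hit
X → hit
M → hit
J → hit
X → hit
M → hit
X → hit
J → hit
A → hit
X → hit
C → miss, evict E, frames (M J A X C)
A → hit
J → hit
Page faults: 6.

6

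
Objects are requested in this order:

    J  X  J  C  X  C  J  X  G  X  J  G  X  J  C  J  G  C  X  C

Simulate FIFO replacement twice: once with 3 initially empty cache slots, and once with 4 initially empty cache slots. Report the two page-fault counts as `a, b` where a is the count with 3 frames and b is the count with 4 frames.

3 frames: F F . F . . . . F . F . F . F . F . . . → 8 faults.
4 frames: F F . F . . . . F . . . . . . . . . . . → 4 faults.
4 < 8: adding a frame reduced faults, as is typical.

8, 4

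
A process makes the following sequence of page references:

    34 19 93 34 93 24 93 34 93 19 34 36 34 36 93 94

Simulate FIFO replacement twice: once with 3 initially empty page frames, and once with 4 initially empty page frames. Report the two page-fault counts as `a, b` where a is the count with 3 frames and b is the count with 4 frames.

9, 7

3 frames: F F F . . F . F . F . F . . F F → 9 faults.
4 frames: F F F . . F . . . . . F F . . F → 7 faults.
7 < 9: adding a frame reduced faults, as is typical.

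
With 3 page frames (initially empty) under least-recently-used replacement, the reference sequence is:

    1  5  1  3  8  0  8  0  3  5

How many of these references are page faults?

6

1 → miss, frames (1)
5 → miss, frames (1 5)
1 → hit
3 → miss, frames (5 1 3)
8 → miss, evict 5, frames (1 3 8)
0 → miss, evict 1, frames (3 8 0)
8 → hit
0 → hit
3 → hit
5 → miss, evict 8, frames (0 3 5)
Page faults: 6.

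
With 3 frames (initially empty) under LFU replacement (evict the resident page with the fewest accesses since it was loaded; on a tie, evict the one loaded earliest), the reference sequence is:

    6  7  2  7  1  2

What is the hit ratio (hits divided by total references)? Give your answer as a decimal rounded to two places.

6 -> fault, frames (6)
7 -> fault, frames (6 7)
2 -> fault, frames (6 7 2)
7 -> hit
1 -> fault, evict 6, frames (7 2 1)
2 -> hit
Hits: 2 of 6 references → 2/6 = 0.3333.

0.33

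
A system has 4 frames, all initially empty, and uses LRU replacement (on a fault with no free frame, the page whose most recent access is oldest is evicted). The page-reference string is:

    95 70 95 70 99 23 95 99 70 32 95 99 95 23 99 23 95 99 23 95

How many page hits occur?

14

95: fault, frames [95]
70: fault, frames [95, 70]
95: hit
70: hit
99: fault, frames [95, 70, 99]
23: fault, frames [95, 70, 99, 23]
95: hit
99: hit
70: hit
32: fault, evict 23, frames [95, 99, 70, 32]
95: hit
99: hit
95: hit
23: fault, evict 70, frames [32, 99, 95, 23]
99: hit
23: hit
95: hit
99: hit
23: hit
95: hit
Hits: 14.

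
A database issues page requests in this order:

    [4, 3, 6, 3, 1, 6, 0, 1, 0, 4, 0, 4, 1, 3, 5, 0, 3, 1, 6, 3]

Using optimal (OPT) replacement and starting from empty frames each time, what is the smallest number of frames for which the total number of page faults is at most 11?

f=1: 20 faults
f=2: 12 faults
f=3: 9 faults
f=4: 7 faults
f=5: 6 faults
f=6: 6 faults
Smallest f with faults ≤ 11 is 3.

3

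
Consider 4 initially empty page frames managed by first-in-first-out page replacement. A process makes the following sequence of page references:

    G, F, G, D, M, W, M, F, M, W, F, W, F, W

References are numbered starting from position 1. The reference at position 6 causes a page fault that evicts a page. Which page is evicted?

pos 1: G: miss, frames [G]
pos 2: F: miss, frames [G, F]
pos 3: G: hit
pos 4: D: miss, frames [G, F, D]
pos 5: M: miss, frames [G, F, D, M]
pos 6: W: miss, evict G, frames [F, D, M, W]
At position 6, page G is evicted.

G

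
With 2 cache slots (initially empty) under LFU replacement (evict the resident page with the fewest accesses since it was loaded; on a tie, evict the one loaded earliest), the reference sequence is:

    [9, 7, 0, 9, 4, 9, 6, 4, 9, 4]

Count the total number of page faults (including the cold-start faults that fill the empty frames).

7

9 -> miss, frames {9}
7 -> miss, frames {9,7}
0 -> miss, evict 9, frames {7,0}
9 -> miss, evict 7, frames {0,9}
4 -> miss, evict 0, frames {9,4}
9 -> hit
6 -> miss, evict 4, frames {9,6}
4 -> miss, evict 6, frames {9,4}
9 -> hit
4 -> hit
Page faults: 7.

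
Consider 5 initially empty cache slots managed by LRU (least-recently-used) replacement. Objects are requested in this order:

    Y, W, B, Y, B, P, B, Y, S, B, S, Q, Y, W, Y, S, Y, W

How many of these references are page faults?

7

Y -> miss, frames {Y}
W -> miss, frames {Y,W}
B -> miss, frames {Y,W,B}
Y -> hit
B -> hit
P -> miss, frames {W,Y,B,P}
B -> hit
Y -> hit
S -> miss, frames {W,P,B,Y,S}
B -> hit
S -> hit
Q -> miss, evict W, frames {P,Y,B,S,Q}
Y -> hit
W -> miss, evict P, frames {B,S,Q,Y,W}
Y -> hit
S -> hit
Y -> hit
W -> hit
Page faults: 7.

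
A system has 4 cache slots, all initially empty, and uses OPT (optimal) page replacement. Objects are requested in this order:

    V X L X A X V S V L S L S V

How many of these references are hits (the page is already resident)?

9

V: miss, frames (V)
X: miss, frames (V X)
L: miss, frames (V X L)
X: hit
A: miss, frames (V X L A)
X: hit
V: hit
S: miss, evict A, frames (V X L S)
V: hit
L: hit
S: hit
L: hit
S: hit
V: hit
Hits: 9.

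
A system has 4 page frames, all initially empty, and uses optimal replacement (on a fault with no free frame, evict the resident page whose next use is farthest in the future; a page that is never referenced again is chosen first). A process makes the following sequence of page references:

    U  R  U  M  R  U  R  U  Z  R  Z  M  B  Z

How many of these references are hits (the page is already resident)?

U: fault, frames {U}
R: fault, frames {U,R}
U: hit
M: fault, frames {U,R,M}
R: hit
U: hit
R: hit
U: hit
Z: fault, frames {U,R,M,Z}
R: hit
Z: hit
M: hit
B: fault, evict M, frames {U,R,Z,B}
Z: hit
Hits: 9.

9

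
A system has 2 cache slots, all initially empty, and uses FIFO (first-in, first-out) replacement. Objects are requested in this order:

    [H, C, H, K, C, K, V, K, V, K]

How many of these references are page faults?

H → miss, frames {H}
C → miss, frames {H,C}
H → hit
K → miss, evict H, frames {C,K}
C → hit
K → hit
V → miss, evict C, frames {K,V}
K → hit
V → hit
K → hit
Page faults: 4.

4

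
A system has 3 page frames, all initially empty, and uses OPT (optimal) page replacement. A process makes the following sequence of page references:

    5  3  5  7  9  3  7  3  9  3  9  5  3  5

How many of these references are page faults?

5

5 -> miss, frames (5)
3 -> miss, frames (5 3)
5 -> hit
7 -> miss, frames (5 3 7)
9 -> miss, evict 5, frames (3 7 9)
3 -> hit
7 -> hit
3 -> hit
9 -> hit
3 -> hit
9 -> hit
5 -> miss, evict 9, frames (3 7 5)
3 -> hit
5 -> hit
Page faults: 5.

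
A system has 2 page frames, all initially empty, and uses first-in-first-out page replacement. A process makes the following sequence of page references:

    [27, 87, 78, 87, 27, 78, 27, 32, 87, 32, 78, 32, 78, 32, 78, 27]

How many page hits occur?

27 → fault, frames (27)
87 → fault, frames (27 87)
78 → fault, evict 27, frames (87 78)
87 → hit
27 → fault, evict 87, frames (78 27)
78 → hit
27 → hit
32 → fault, evict 78, frames (27 32)
87 → fault, evict 27, frames (32 87)
32 → hit
78 → fault, evict 32, frames (87 78)
32 → fault, evict 87, frames (78 32)
78 → hit
32 → hit
78 → hit
27 → fault, evict 78, frames (32 27)
Hits: 7.

7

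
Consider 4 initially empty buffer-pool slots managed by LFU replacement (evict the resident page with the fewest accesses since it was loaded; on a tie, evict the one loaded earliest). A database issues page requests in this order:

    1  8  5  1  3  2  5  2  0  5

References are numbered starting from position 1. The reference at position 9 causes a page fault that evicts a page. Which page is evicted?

3

pos 1: 1 → fault, frames {1}
pos 2: 8 → fault, frames {1,8}
pos 3: 5 → fault, frames {1,8,5}
pos 4: 1 → hit
pos 5: 3 → fault, frames {1,8,5,3}
pos 6: 2 → fault, evict 8, frames {1,5,3,2}
pos 7: 5 → hit
pos 8: 2 → hit
pos 9: 0 → fault, evict 3, frames {1,5,2,0}
At position 9, page 3 is evicted.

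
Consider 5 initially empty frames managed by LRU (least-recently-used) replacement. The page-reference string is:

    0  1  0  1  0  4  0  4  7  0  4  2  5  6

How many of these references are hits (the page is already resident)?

7

0: miss, frames {0}
1: miss, frames {0,1}
0: hit
1: hit
0: hit
4: miss, frames {1,0,4}
0: hit
4: hit
7: miss, frames {1,0,4,7}
0: hit
4: hit
2: miss, frames {1,7,0,4,2}
5: miss, evict 1, frames {7,0,4,2,5}
6: miss, evict 7, frames {0,4,2,5,6}
Hits: 7.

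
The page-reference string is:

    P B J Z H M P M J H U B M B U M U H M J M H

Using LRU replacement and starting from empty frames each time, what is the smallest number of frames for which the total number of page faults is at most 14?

3

f=1: 22 faults
f=2: 18 faults
f=3: 14 faults
f=4: 12 faults
f=5: 9 faults
f=6: 8 faults
f=7: 7 faults
Smallest f with faults ≤ 14 is 3.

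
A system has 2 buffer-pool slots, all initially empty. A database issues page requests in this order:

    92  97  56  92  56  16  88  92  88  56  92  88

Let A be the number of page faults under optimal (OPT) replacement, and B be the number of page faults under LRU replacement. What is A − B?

-3

Under OPT: F F F . . F F . . F . F → 7 faults.
Under LRU: F F F F . F F F . F F F → 10 faults.
A − B = 7 − 10 = -3.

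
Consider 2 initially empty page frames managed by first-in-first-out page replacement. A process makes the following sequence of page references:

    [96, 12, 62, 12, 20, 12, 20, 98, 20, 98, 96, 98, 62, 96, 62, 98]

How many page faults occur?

12

96: miss, frames [96]
12: miss, frames [96, 12]
62: miss, evict 96, frames [12, 62]
12: hit
20: miss, evict 12, frames [62, 20]
12: miss, evict 62, frames [20, 12]
20: hit
98: miss, evict 20, frames [12, 98]
20: miss, evict 12, frames [98, 20]
98: hit
96: miss, evict 98, frames [20, 96]
98: miss, evict 20, frames [96, 98]
62: miss, evict 96, frames [98, 62]
96: miss, evict 98, frames [62, 96]
62: hit
98: miss, evict 62, frames [96, 98]
Page faults: 12.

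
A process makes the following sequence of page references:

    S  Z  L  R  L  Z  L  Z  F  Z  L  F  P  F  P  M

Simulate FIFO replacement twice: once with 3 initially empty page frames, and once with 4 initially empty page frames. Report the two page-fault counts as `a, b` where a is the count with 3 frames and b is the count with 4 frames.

10, 7

3 frames: F F F F . . . . F F F . F F . F → 10 faults.
4 frames: F F F F . . . . F . . . F . . F → 7 faults.
7 < 10: adding a frame reduced faults, as is typical.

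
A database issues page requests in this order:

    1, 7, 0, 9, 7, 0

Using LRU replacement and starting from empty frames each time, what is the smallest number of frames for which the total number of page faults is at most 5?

3

f=1: 6 faults
f=2: 6 faults
f=3: 4 faults
f=4: 4 faults
Smallest f with faults ≤ 5 is 3.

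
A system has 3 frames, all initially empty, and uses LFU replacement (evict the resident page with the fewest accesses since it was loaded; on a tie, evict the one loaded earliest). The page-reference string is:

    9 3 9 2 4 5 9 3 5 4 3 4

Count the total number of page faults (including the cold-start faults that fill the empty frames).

9: fault, frames {9}
3: fault, frames {9,3}
9: hit
2: fault, frames {9,3,2}
4: fault, evict 3, frames {9,2,4}
5: fault, evict 2, frames {9,4,5}
9: hit
3: fault, evict 4, frames {9,5,3}
5: hit
4: fault, evict 3, frames {9,5,4}
3: fault, evict 4, frames {9,5,3}
4: fault, evict 3, frames {9,5,4}
Page faults: 9.

9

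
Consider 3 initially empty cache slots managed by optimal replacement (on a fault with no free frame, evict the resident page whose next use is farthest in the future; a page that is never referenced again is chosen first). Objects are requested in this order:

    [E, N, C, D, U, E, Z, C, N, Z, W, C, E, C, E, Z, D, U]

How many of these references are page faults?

E: fault, frames [E]
N: fault, frames [E, N]
C: fault, frames [E, N, C]
D: fault, evict N, frames [E, C, D]
U: fault, evict D, frames [E, C, U]
E: hit
Z: fault, evict U, frames [E, C, Z]
C: hit
N: fault, evict E, frames [C, Z, N]
Z: hit
W: fault, evict N, frames [C, Z, W]
C: hit
E: fault, evict W, frames [C, Z, E]
C: hit
E: hit
Z: hit
D: fault, evict E, frames [C, Z, D]
U: fault, evict D, frames [C, Z, U]
Page faults: 11.

11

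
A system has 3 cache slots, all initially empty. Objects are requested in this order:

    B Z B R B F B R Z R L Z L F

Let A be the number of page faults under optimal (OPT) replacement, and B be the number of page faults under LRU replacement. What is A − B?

-1

Under OPT: F F . F . F . . F . F . . . → 6 faults.
Under LRU: F F . F . F . . F . F . . F → 7 faults.
A − B = 6 − 7 = -1.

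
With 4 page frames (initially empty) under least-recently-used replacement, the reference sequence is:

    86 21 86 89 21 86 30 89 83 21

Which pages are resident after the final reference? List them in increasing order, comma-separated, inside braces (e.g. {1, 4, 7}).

{21, 30, 83, 89}

86 → miss, frames (86)
21 → miss, frames (86 21)
86 → hit
89 → miss, frames (21 86 89)
21 → hit
86 → hit
30 → miss, frames (89 21 86 30)
89 → hit
83 → miss, evict 21, frames (86 30 89 83)
21 → miss, evict 86, frames (30 89 83 21)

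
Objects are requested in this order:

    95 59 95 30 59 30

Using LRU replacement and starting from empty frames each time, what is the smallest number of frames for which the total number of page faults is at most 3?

3

f=1: 6 faults
f=2: 4 faults
f=3: 3 faults
Smallest f with faults ≤ 3 is 3.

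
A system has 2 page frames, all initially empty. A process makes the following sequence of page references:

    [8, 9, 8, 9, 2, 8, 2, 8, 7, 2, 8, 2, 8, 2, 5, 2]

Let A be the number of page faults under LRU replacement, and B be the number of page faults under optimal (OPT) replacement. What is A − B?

Under LRU: F F . . F F . . F F F . . . F . → 8 faults.
Under OPT: F F . . F . . . F . F . . . F . → 6 faults.
A − B = 8 − 6 = 2.

2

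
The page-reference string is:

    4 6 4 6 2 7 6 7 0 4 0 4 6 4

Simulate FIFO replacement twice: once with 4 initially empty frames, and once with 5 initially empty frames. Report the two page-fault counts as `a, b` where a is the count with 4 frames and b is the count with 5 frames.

4 frames: F F . . F F . . F F . . F . → 7 faults.
5 frames: F F . . F F . . F . . . . . → 5 faults.
5 < 7: adding a frame reduced faults, as is typical.

7, 5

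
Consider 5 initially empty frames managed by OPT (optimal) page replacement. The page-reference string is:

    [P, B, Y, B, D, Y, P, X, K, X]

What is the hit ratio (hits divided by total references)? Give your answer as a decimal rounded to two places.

P -> miss, frames [P]
B -> miss, frames [P, B]
Y -> miss, frames [P, B, Y]
B -> hit
D -> miss, frames [P, B, Y, D]
Y -> hit
P -> hit
X -> miss, frames [P, B, Y, D, X]
K -> miss, evict D, frames [P, B, Y, X, K]
X -> hit
Hits: 4 of 10 references → 4/10 = 0.4000.

0.40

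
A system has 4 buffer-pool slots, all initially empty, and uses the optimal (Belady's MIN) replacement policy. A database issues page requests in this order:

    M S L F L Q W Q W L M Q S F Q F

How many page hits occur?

8

M -> fault, frames {M}
S -> fault, frames {M,S}
L -> fault, frames {M,S,L}
F -> fault, frames {M,S,L,F}
L -> hit
Q -> fault, evict F, frames {M,S,L,Q}
W -> fault, evict S, frames {M,L,Q,W}
Q -> hit
W -> hit
L -> hit
M -> hit
Q -> hit
S -> fault, evict W, frames {M,L,Q,S}
F -> fault, evict S, frames {M,L,Q,F}
Q -> hit
F -> hit
Hits: 8.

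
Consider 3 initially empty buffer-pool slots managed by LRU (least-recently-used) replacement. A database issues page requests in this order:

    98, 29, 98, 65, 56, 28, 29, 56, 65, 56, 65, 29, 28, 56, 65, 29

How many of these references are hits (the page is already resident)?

98: miss, frames [98]
29: miss, frames [98, 29]
98: hit
65: miss, frames [29, 98, 65]
56: miss, evict 29, frames [98, 65, 56]
28: miss, evict 98, frames [65, 56, 28]
29: miss, evict 65, frames [56, 28, 29]
56: hit
65: miss, evict 28, frames [29, 56, 65]
56: hit
65: hit
29: hit
28: miss, evict 56, frames [65, 29, 28]
56: miss, evict 65, frames [29, 28, 56]
65: miss, evict 29, frames [28, 56, 65]
29: miss, evict 28, frames [56, 65, 29]
Hits: 5.

5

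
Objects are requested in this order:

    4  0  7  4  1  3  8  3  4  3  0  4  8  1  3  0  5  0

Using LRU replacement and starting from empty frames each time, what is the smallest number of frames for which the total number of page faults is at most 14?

f=1: 18 faults
f=2: 15 faults
f=3: 13 faults
f=4: 11 faults
f=5: 8 faults
f=6: 7 faults
f=7: 7 faults
Smallest f with faults ≤ 14 is 3.

3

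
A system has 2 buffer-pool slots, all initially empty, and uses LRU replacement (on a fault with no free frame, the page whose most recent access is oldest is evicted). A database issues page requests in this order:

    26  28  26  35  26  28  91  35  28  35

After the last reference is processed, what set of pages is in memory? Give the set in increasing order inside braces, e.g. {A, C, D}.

{28, 35}

26 → miss, frames [26]
28 → miss, frames [26, 28]
26 → hit
35 → miss, evict 28, frames [26, 35]
26 → hit
28 → miss, evict 35, frames [26, 28]
91 → miss, evict 26, frames [28, 91]
35 → miss, evict 28, frames [91, 35]
28 → miss, evict 91, frames [35, 28]
35 → hit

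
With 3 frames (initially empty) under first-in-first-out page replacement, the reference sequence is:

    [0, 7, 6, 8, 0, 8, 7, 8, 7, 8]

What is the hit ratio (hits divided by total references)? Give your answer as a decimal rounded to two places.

0.40

0 -> fault, frames {0}
7 -> fault, frames {0,7}
6 -> fault, frames {0,7,6}
8 -> fault, evict 0, frames {7,6,8}
0 -> fault, evict 7, frames {6,8,0}
8 -> hit
7 -> fault, evict 6, frames {8,0,7}
8 -> hit
7 -> hit
8 -> hit
Hits: 4 of 10 references → 4/10 = 0.4000.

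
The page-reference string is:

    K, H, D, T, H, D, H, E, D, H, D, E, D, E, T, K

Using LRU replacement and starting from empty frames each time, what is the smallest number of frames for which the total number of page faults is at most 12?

2

f=1: 16 faults
f=2: 12 faults
f=3: 7 faults
f=4: 6 faults
f=5: 5 faults
Smallest f with faults ≤ 12 is 2.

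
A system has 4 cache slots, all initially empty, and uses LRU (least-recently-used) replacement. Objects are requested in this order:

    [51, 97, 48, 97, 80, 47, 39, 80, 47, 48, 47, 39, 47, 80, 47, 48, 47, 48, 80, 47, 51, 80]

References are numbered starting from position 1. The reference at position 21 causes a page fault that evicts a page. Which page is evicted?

39

pos 1: 51: miss, frames (51)
pos 2: 97: miss, frames (51 97)
pos 3: 48: miss, frames (51 97 48)
pos 4: 97: hit
pos 5: 80: miss, frames (51 48 97 80)
pos 6: 47: miss, evict 51, frames (48 97 80 47)
pos 7: 39: miss, evict 48, frames (97 80 47 39)
pos 8: 80: hit
pos 9: 47: hit
pos 10: 48: miss, evict 97, frames (39 80 47 48)
pos 11: 47: hit
pos 12: 39: hit
pos 13: 47: hit
pos 14: 80: hit
pos 15: 47: hit
pos 16: 48: hit
pos 17: 47: hit
pos 18: 48: hit
pos 19: 80: hit
pos 20: 47: hit
pos 21: 51: miss, evict 39, frames (48 80 47 51)
At position 21, page 39 is evicted.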